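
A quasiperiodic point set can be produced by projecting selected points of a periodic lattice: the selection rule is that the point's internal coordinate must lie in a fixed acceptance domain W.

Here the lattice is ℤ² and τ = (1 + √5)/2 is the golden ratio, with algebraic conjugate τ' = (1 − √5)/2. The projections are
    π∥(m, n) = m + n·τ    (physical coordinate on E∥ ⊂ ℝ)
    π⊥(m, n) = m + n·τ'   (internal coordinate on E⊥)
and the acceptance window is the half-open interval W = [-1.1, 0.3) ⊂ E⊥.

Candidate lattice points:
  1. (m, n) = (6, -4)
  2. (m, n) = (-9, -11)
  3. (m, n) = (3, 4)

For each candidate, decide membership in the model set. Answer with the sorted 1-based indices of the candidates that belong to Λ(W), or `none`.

none

Numerically τ ≈ 1.6180 and τ' = −1/τ ≈ -0.6180.
candidate 1: (m,n)=(6,-4) → π∥ = 6-4·τ ≈ -0.4721, π⊥ = 6-4·τ' ≈ 8.4721 ∉ [-1.1, 0.3) ⇒ out
candidate 2: (m,n)=(-9,-11) → π∥ = -9-11·τ ≈ -26.7984, π⊥ = -9-11·τ' ≈ -2.2016 ∉ [-1.1, 0.3) ⇒ out
candidate 3: (m,n)=(3,4) → π∥ = 3+4·τ ≈ 9.4721, π⊥ = 3+4·τ' ≈ 0.5279 ∉ [-1.1, 0.3) ⇒ out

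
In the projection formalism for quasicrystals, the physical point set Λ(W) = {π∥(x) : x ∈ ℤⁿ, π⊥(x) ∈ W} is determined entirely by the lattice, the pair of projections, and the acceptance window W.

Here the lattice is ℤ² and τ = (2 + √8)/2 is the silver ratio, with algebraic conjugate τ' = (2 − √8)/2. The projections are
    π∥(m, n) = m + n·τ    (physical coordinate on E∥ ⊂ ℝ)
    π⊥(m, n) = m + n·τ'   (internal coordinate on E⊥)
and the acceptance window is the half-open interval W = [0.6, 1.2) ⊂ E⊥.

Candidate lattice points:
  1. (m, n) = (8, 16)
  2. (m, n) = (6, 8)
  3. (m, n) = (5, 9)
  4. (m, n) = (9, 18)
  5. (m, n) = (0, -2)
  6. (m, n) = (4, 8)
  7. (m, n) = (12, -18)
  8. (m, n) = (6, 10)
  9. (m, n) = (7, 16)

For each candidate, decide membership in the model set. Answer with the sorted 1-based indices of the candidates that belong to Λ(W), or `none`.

5, 6

Numerically τ ≈ 2.41421 and τ' = −1/τ ≈ -0.41421.
candidate 1: (m,n)=(8,16) → π∥ = 8+16·τ ≈ 46.62742, π⊥ = 8+16·τ' ≈ 1.37258 ∉ [0.6, 1.2) ⇒ out
candidate 2: (m,n)=(6,8) → π∥ = 6+8·τ ≈ 25.31371, π⊥ = 6+8·τ' ≈ 2.68629 ∉ [0.6, 1.2) ⇒ out
candidate 3: (m,n)=(5,9) → π∥ = 5+9·τ ≈ 26.72792, π⊥ = 5+9·τ' ≈ 1.27208 ∉ [0.6, 1.2) ⇒ out
candidate 4: (m,n)=(9,18) → π∥ = 9+18·τ ≈ 52.45584, π⊥ = 9+18·τ' ≈ 1.54416 ∉ [0.6, 1.2) ⇒ out
candidate 5: (m,n)=(0,-2) → π∥ = 0-2·τ ≈ -4.82843, π⊥ = 0-2·τ' ≈ 0.82843 ∈ [0.6, 1.2) ⇒ IN Λ
candidate 6: (m,n)=(4,8) → π∥ = 4+8·τ ≈ 23.31371, π⊥ = 4+8·τ' ≈ 0.68629 ∈ [0.6, 1.2) ⇒ IN Λ
candidate 7: (m,n)=(12,-18) → π∥ = 12-18·τ ≈ -31.45584, π⊥ = 12-18·τ' ≈ 19.45584 ∉ [0.6, 1.2) ⇒ out
candidate 8: (m,n)=(6,10) → π∥ = 6+10·τ ≈ 30.14214, π⊥ = 6+10·τ' ≈ 1.85786 ∉ [0.6, 1.2) ⇒ out
candidate 9: (m,n)=(7,16) → π∥ = 7+16·τ ≈ 45.62742, π⊥ = 7+16·τ' ≈ 0.37258 ∉ [0.6, 1.2) ⇒ out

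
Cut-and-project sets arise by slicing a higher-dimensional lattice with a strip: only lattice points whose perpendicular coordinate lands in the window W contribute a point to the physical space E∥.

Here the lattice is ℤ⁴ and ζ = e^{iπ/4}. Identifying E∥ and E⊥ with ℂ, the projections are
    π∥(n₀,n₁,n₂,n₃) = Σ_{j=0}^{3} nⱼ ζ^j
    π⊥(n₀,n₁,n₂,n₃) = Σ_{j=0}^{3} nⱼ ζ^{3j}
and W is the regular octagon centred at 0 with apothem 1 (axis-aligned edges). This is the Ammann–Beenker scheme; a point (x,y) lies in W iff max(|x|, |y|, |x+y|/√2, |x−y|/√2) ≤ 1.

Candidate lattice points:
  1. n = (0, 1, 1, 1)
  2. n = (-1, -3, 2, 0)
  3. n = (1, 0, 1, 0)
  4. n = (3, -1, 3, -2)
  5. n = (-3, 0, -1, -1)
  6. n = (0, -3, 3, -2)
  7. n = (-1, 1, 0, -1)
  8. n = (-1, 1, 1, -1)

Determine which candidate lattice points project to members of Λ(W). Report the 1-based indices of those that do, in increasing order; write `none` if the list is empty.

1

With ζ = e^{iπ/4} the internal vectors are ζ^0,ζ^3,ζ^6,ζ^9.
candidate 1: n = (0, 1, 1, 1) → π⊥ ≈ (+0.000000, +0.414214); max(|x|,|y|,|x±y|/√2) = 0.414214 ≤ 1 ⇒ ∈ W
candidate 2: n = (-1, -3, 2, 0) → π⊥ ≈ (+1.121320, -4.121320); max(|x|,|y|,|x±y|/√2) = 4.121320 > 1 ⇒ ∉ W
candidate 3: n = (1, 0, 1, 0) → π⊥ ≈ (+1.000000, -1.000000); max(|x|,|y|,|x±y|/√2) = 1.414214 > 1 ⇒ ∉ W
candidate 4: n = (3, -1, 3, -2) → π⊥ ≈ (+2.292893, -5.121320); max(|x|,|y|,|x±y|/√2) = 5.242641 > 1 ⇒ ∉ W
candidate 5: n = (-3, 0, -1, -1) → π⊥ ≈ (-3.707107, +0.292893); max(|x|,|y|,|x±y|/√2) = 3.707107 > 1 ⇒ ∉ W
candidate 6: n = (0, -3, 3, -2) → π⊥ ≈ (+0.707107, -6.535534); max(|x|,|y|,|x±y|/√2) = 6.535534 > 1 ⇒ ∉ W
candidate 7: n = (-1, 1, 0, -1) → π⊥ ≈ (-2.414214, +0.000000); max(|x|,|y|,|x±y|/√2) = 2.414214 > 1 ⇒ ∉ W
candidate 8: n = (-1, 1, 1, -1) → π⊥ ≈ (-2.414214, -1.000000); max(|x|,|y|,|x±y|/√2) = 2.414214 > 1 ⇒ ∉ W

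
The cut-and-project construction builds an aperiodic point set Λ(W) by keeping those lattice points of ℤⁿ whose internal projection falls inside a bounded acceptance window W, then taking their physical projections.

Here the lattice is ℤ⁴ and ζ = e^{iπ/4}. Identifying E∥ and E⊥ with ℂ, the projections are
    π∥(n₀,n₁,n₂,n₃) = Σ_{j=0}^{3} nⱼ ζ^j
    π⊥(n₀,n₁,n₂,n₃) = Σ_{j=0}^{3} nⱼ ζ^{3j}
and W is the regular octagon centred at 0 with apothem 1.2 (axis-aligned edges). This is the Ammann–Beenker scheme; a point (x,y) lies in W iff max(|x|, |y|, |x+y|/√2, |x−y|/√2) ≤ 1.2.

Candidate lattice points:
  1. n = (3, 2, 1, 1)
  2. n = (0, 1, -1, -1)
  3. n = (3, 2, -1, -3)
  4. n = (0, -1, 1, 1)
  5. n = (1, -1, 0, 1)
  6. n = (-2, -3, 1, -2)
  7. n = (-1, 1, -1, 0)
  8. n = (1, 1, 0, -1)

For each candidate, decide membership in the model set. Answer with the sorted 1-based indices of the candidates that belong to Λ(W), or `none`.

3, 8

π⊥(n) = n₀ + n₁ζ³ + n₂ζ⁶ + n₃ζ⁹ where ζ = e^{iπ/4}.
#1 (3, 2, 1, 1): internal (2.2929, 1.1213); octagon support 2.4142 vs apothem 1.2 → ∉ W
#2 (0, 1, -1, -1): internal (-1.4142, 1.0000); octagon support 1.7071 vs apothem 1.2 → ∉ W
#3 (3, 2, -1, -3): internal (-0.5355, 0.2929); octagon support 0.5858 vs apothem 1.2 → ∈ W
#4 (0, -1, 1, 1): internal (1.4142, -1.0000); octagon support 1.7071 vs apothem 1.2 → ∉ W
#5 (1, -1, 0, 1): internal (2.4142, 0.0000); octagon support 2.4142 vs apothem 1.2 → ∉ W
#6 (-2, -3, 1, -2): internal (-1.2929, -4.5355); octagon support 4.5355 vs apothem 1.2 → ∉ W
#7 (-1, 1, -1, 0): internal (-1.7071, 1.7071); octagon support 2.4142 vs apothem 1.2 → ∉ W
#8 (1, 1, 0, -1): internal (-0.4142, 0.0000); octagon support 0.4142 vs apothem 1.2 → ∈ W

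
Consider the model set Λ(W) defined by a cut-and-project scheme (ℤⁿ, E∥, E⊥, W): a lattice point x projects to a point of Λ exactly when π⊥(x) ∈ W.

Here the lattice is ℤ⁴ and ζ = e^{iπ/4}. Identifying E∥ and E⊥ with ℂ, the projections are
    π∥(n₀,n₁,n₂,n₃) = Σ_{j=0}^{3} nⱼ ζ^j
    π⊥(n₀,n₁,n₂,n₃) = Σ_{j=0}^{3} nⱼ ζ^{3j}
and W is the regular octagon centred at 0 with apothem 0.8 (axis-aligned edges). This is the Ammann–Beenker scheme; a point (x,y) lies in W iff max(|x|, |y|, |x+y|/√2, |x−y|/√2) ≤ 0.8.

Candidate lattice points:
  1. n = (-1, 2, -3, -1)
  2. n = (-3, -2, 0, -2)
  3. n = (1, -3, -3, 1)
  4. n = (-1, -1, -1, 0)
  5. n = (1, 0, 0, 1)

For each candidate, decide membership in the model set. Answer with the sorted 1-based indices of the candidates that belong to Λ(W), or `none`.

4

π⊥(n) = n₀ + n₁ζ³ + n₂ζ⁶ + n₃ζ⁹ where ζ = e^{iπ/4}.
#1 (-1, 2, -3, -1): internal (-3.12132, 3.70711); octagon support 4.82843 vs apothem 0.8 → ∉ W
#2 (-3, -2, 0, -2): internal (-3.00000, -2.82843); octagon support 4.12132 vs apothem 0.8 → ∉ W
#3 (1, -3, -3, 1): internal (3.82843, 1.58579); octagon support 3.82843 vs apothem 0.8 → ∉ W
#4 (-1, -1, -1, 0): internal (-0.29289, 0.29289); octagon support 0.41421 vs apothem 0.8 → ∈ W
#5 (1, 0, 0, 1): internal (1.70711, 0.70711); octagon support 1.70711 vs apothem 0.8 → ∉ W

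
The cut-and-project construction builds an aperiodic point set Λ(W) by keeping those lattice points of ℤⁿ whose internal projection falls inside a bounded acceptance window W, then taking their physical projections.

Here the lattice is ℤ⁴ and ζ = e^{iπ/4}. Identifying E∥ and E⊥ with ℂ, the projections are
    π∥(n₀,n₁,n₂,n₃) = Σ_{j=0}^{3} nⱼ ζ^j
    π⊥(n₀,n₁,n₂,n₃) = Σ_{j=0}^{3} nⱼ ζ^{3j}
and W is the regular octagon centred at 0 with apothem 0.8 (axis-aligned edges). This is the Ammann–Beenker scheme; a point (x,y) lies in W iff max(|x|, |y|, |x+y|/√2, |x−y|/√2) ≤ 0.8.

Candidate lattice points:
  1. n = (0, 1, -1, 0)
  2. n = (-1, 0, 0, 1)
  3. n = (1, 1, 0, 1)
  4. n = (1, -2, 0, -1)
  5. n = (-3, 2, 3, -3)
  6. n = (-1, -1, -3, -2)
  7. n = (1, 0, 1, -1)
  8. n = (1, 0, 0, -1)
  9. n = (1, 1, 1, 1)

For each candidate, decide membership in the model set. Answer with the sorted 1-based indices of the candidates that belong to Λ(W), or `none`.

With ζ = e^{iπ/4} the internal vectors are ζ^0,ζ^3,ζ^6,ζ^9.
#1 (0, 1, -1, 0): internal (-0.70711, 1.70711); octagon support 1.70711 vs apothem 0.8 → ∉ W
#2 (-1, 0, 0, 1): internal (-0.29289, 0.70711); octagon support 0.70711 vs apothem 0.8 → ∈ W
#3 (1, 1, 0, 1): internal (1.00000, 1.41421); octagon support 1.70711 vs apothem 0.8 → ∉ W
#4 (1, -2, 0, -1): internal (1.70711, -2.12132); octagon support 2.70711 vs apothem 0.8 → ∉ W
#5 (-3, 2, 3, -3): internal (-6.53553, -3.70711); octagon support 7.24264 vs apothem 0.8 → ∉ W
#6 (-1, -1, -3, -2): internal (-1.70711, 0.87868); octagon support 1.82843 vs apothem 0.8 → ∉ W
#7 (1, 0, 1, -1): internal (0.29289, -1.70711); octagon support 1.70711 vs apothem 0.8 → ∉ W
#8 (1, 0, 0, -1): internal (0.29289, -0.70711); octagon support 0.70711 vs apothem 0.8 → ∈ W
#9 (1, 1, 1, 1): internal (1.00000, 0.41421); octagon support 1.00000 vs apothem 0.8 → ∉ W

2, 8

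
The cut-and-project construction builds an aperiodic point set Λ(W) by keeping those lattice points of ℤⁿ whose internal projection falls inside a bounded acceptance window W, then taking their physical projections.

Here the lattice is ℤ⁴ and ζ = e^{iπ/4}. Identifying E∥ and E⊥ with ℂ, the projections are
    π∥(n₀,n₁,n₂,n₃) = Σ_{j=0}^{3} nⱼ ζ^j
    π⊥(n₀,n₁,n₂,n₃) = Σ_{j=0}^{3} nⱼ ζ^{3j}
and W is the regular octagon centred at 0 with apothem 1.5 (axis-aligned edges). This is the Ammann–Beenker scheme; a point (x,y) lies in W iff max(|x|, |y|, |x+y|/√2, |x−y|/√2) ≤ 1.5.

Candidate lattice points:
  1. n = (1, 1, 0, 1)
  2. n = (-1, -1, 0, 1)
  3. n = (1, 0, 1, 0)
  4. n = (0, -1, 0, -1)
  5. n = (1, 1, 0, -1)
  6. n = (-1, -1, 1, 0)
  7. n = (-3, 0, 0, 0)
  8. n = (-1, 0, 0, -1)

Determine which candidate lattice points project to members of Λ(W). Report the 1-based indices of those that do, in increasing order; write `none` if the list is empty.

Internal map: ζ^{3j} for j=0..3 gives (1,0), (−√2/2,√2/2), (0,−1), (√2/2,√2/2).
#1 (1, 1, 0, 1): internal (1.000000, 1.414214); octagon support 1.707107 vs apothem 1.5 → ∉ W
#2 (-1, -1, 0, 1): internal (0.414214, 0.000000); octagon support 0.414214 vs apothem 1.5 → ∈ W
#3 (1, 0, 1, 0): internal (1.000000, -1.000000); octagon support 1.414214 vs apothem 1.5 → ∈ W
#4 (0, -1, 0, -1): internal (0.000000, -1.414214); octagon support 1.414214 vs apothem 1.5 → ∈ W
#5 (1, 1, 0, -1): internal (-0.414214, 0.000000); octagon support 0.414214 vs apothem 1.5 → ∈ W
#6 (-1, -1, 1, 0): internal (-0.292893, -1.707107); octagon support 1.707107 vs apothem 1.5 → ∉ W
#7 (-3, 0, 0, 0): internal (-3.000000, 0.000000); octagon support 3.000000 vs apothem 1.5 → ∉ W
#8 (-1, 0, 0, -1): internal (-1.707107, -0.707107); octagon support 1.707107 vs apothem 1.5 → ∉ W

2, 3, 4, 5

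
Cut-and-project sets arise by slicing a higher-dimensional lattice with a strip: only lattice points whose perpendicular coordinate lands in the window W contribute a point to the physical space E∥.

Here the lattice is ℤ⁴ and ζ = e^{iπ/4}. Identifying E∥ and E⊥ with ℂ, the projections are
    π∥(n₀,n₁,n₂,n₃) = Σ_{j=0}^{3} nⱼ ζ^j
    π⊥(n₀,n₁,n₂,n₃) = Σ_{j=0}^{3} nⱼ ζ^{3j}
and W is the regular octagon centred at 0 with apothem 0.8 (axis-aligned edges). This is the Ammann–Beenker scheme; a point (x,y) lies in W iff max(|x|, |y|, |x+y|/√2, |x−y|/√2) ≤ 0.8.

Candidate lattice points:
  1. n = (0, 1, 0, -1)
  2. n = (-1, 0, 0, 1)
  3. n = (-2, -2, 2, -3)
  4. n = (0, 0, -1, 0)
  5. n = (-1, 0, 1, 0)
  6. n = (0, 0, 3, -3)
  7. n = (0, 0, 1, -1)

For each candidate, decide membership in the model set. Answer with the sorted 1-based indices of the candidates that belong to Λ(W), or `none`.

2

With ζ = e^{iπ/4} the internal vectors are ζ^0,ζ^3,ζ^6,ζ^9.
candidate 1: n = (0, 1, 0, -1) → π⊥ ≈ (-1.414214, +0.000000); max(|x|,|y|,|x±y|/√2) = 1.414214 > 0.8 ⇒ ∉ W
candidate 2: n = (-1, 0, 0, 1) → π⊥ ≈ (-0.292893, +0.707107); max(|x|,|y|,|x±y|/√2) = 0.707107 ≤ 0.8 ⇒ ∈ W
candidate 3: n = (-2, -2, 2, -3) → π⊥ ≈ (-2.707107, -5.535534); max(|x|,|y|,|x±y|/√2) = 5.828427 > 0.8 ⇒ ∉ W
candidate 4: n = (0, 0, -1, 0) → π⊥ ≈ (+0.000000, +1.000000); max(|x|,|y|,|x±y|/√2) = 1.000000 > 0.8 ⇒ ∉ W
candidate 5: n = (-1, 0, 1, 0) → π⊥ ≈ (-1.000000, -1.000000); max(|x|,|y|,|x±y|/√2) = 1.414214 > 0.8 ⇒ ∉ W
candidate 6: n = (0, 0, 3, -3) → π⊥ ≈ (-2.121320, -5.121320); max(|x|,|y|,|x±y|/√2) = 5.121320 > 0.8 ⇒ ∉ W
candidate 7: n = (0, 0, 1, -1) → π⊥ ≈ (-0.707107, -1.707107); max(|x|,|y|,|x±y|/√2) = 1.707107 > 0.8 ⇒ ∉ W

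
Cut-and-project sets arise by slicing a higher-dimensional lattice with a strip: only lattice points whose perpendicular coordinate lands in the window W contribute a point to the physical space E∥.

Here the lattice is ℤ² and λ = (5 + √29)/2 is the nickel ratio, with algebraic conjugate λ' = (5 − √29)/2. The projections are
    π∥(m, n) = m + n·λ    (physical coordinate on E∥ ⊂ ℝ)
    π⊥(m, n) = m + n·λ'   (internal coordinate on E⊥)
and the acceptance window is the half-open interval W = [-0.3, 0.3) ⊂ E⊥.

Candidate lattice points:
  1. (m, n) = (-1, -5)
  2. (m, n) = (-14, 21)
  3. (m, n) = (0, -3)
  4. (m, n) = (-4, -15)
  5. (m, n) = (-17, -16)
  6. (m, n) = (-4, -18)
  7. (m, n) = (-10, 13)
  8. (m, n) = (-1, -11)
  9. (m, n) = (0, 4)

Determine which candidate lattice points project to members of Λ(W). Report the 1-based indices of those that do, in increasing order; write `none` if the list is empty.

Numerically λ ≈ 5.1926 and λ' = −1/λ ≈ -0.1926.
[1] lift (-1,-5): star map gives -0.0371; window check -0.3 ≤ -0.0371 < 0.3 is true → IN Λ
[2] lift (-14,21): star map gives -18.0442; window check -0.3 ≤ -18.0442 < 0.3 is false → out
[3] lift (0,-3): star map gives 0.5777; window check -0.3 ≤ 0.5777 < 0.3 is false → out
[4] lift (-4,-15): star map gives -1.1113; window check -0.3 ≤ -1.1113 < 0.3 is false → out
[5] lift (-17,-16): star map gives -13.9187; window check -0.3 ≤ -13.9187 < 0.3 is false → out
[6] lift (-4,-18): star map gives -0.5335; window check -0.3 ≤ -0.5335 < 0.3 is false → out
[7] lift (-10,13): star map gives -12.5036; window check -0.3 ≤ -12.5036 < 0.3 is false → out
[8] lift (-1,-11): star map gives 1.1184; window check -0.3 ≤ 1.1184 < 0.3 is false → out
[9] lift (0,4): star map gives -0.7703; window check -0.3 ≤ -0.7703 < 0.3 is false → out

1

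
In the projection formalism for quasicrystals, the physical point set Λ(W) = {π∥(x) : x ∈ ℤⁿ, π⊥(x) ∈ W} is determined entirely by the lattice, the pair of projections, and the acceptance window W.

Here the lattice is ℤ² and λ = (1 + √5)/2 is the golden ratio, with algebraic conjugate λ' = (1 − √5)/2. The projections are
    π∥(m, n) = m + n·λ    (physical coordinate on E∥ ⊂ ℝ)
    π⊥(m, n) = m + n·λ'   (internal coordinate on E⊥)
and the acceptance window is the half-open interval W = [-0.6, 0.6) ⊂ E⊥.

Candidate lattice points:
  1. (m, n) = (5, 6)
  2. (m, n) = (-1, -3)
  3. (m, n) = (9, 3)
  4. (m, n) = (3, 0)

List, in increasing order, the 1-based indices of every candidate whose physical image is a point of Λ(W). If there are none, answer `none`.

none

λ' = (1−√5)/2 ≈ -0.618034.
[1] lift (5,6): star map gives 1.291796; window check -0.6 ≤ 1.291796 < 0.6 is false → out
[2] lift (-1,-3): star map gives 0.854102; window check -0.6 ≤ 0.854102 < 0.6 is false → out
[3] lift (9,3): star map gives 7.145898; window check -0.6 ≤ 7.145898 < 0.6 is false → out
[4] lift (3,0): star map gives 3.000000; window check -0.6 ≤ 3.000000 < 0.6 is false → out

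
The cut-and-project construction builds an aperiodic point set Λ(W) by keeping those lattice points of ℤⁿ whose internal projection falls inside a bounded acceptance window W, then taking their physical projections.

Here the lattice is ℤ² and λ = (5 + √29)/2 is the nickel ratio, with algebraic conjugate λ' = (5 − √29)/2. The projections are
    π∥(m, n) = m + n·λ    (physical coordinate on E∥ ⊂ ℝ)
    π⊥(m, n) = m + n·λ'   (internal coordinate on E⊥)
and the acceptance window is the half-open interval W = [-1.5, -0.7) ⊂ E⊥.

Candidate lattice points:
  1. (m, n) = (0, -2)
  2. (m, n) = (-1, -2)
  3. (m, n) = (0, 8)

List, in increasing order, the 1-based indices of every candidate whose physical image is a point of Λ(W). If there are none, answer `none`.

none

Compute λ' = (5−√29)/2 = -0.1926, so π⊥(m,n) = m -0.1926·n.
[1] lift (0,-2): star map gives 0.3852; window check -1.5 ≤ 0.3852 < -0.7 is false → out
[2] lift (-1,-2): star map gives -0.6148; window check -1.5 ≤ -0.6148 < -0.7 is false → out
[3] lift (0,8): star map gives -1.5407; window check -1.5 ≤ -1.5407 < -0.7 is false → out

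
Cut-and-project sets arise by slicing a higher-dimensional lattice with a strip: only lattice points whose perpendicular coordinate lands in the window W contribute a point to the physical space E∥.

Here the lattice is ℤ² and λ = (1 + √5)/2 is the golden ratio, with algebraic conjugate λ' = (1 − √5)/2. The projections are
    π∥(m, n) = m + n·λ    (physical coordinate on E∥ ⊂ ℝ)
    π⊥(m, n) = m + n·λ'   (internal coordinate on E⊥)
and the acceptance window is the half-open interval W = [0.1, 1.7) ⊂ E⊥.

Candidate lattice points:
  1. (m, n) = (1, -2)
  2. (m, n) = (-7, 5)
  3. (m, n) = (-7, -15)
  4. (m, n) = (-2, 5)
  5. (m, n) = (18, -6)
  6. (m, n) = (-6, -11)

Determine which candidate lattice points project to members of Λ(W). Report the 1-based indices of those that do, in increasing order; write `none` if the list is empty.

λ' = (1−√5)/2 ≈ -0.6180.
#1 (1,-2): internal coord 1 + (-2)·λ' = +2.2361; +2.2361 ∉ [0.1, 1.7) → out
#2 (-7,5): internal coord -7 + (5)·λ' = -10.0902; -10.0902 ∉ [0.1, 1.7) → out
#3 (-7,-15): internal coord -7 + (-15)·λ' = +2.2705; +2.2705 ∉ [0.1, 1.7) → out
#4 (-2,5): internal coord -2 + (5)·λ' = -5.0902; -5.0902 ∉ [0.1, 1.7) → out
#5 (18,-6): internal coord 18 + (-6)·λ' = +21.7082; +21.7082 ∉ [0.1, 1.7) → out
#6 (-6,-11): internal coord -6 + (-11)·λ' = +0.7984; +0.7984 ∈ [0.1, 1.7) → IN Λ

6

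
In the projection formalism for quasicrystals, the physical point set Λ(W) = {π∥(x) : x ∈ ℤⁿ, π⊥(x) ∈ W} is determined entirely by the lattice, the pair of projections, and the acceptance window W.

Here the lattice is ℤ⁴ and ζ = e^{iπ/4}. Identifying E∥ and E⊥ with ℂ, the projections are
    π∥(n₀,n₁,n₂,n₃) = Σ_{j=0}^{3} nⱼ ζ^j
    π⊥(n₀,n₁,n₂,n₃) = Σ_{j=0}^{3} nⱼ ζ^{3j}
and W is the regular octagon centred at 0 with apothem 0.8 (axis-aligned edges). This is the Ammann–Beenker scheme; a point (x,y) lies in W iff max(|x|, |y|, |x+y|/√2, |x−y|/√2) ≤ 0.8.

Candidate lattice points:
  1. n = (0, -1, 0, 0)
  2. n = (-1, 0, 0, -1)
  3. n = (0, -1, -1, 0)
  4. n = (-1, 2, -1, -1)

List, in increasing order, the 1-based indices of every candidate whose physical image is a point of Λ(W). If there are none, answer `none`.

3

Internal map: ζ^{3j} for j=0..3 gives (1,0), (−√2/2,√2/2), (0,−1), (√2/2,√2/2).
candidate 1: n = (0, -1, 0, 0) → π⊥ ≈ (+0.707107, -0.707107); max(|x|,|y|,|x±y|/√2) = 1.000000 > 0.8 ⇒ ∉ W
candidate 2: n = (-1, 0, 0, -1) → π⊥ ≈ (-1.707107, -0.707107); max(|x|,|y|,|x±y|/√2) = 1.707107 > 0.8 ⇒ ∉ W
candidate 3: n = (0, -1, -1, 0) → π⊥ ≈ (+0.707107, +0.292893); max(|x|,|y|,|x±y|/√2) = 0.707107 ≤ 0.8 ⇒ ∈ W
candidate 4: n = (-1, 2, -1, -1) → π⊥ ≈ (-3.121320, +1.707107); max(|x|,|y|,|x±y|/√2) = 3.414214 > 0.8 ⇒ ∉ W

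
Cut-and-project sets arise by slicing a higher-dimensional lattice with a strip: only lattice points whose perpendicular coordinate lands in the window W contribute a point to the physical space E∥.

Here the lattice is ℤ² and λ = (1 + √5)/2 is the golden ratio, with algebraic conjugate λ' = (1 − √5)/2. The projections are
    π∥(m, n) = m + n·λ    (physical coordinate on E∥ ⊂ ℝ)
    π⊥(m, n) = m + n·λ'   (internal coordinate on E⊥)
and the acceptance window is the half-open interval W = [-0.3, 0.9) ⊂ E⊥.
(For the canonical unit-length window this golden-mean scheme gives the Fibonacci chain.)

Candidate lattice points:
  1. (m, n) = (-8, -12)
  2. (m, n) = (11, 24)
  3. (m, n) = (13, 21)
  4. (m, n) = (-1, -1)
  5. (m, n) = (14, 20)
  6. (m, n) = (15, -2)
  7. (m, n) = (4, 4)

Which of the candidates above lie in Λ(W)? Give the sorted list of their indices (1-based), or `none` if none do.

3

Numerically λ ≈ 1.61803 and λ' = −1/λ ≈ -0.61803.
[1] lift (-8,-12): star map gives -0.58359; window check -0.3 ≤ -0.58359 < 0.9 is false → out
[2] lift (11,24): star map gives -3.83282; window check -0.3 ≤ -3.83282 < 0.9 is false → out
[3] lift (13,21): star map gives 0.02129; window check -0.3 ≤ 0.02129 < 0.9 is true → IN Λ
[4] lift (-1,-1): star map gives -0.38197; window check -0.3 ≤ -0.38197 < 0.9 is false → out
[5] lift (14,20): star map gives 1.63932; window check -0.3 ≤ 1.63932 < 0.9 is false → out
[6] lift (15,-2): star map gives 16.23607; window check -0.3 ≤ 16.23607 < 0.9 is false → out
[7] lift (4,4): star map gives 1.52786; window check -0.3 ≤ 1.52786 < 0.9 is false → out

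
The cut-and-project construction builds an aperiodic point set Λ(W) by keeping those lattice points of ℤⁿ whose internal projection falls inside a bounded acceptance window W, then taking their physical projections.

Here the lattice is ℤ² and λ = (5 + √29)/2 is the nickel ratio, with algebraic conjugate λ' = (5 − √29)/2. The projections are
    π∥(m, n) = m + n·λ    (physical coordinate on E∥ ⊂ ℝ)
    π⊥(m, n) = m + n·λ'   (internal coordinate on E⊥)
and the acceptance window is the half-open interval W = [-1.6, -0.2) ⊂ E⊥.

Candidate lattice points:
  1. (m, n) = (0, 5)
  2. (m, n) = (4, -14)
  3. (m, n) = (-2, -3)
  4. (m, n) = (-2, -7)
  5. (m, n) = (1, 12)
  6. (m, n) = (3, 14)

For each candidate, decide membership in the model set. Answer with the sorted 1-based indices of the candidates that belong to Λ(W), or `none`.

1, 3, 4, 5

Compute λ' = (5−√29)/2 = -0.19258, so π⊥(m,n) = m -0.19258·n.
[1] lift (0,5): star map gives -0.96291; window check -1.6 ≤ -0.96291 < -0.2 is true → IN Λ
[2] lift (4,-14): star map gives 6.69615; window check -1.6 ≤ 6.69615 < -0.2 is false → out
[3] lift (-2,-3): star map gives -1.42225; window check -1.6 ≤ -1.42225 < -0.2 is true → IN Λ
[4] lift (-2,-7): star map gives -0.65192; window check -1.6 ≤ -0.65192 < -0.2 is true → IN Λ
[5] lift (1,12): star map gives -1.31099; window check -1.6 ≤ -1.31099 < -0.2 is true → IN Λ
[6] lift (3,14): star map gives 0.30385; window check -1.6 ≤ 0.30385 < -0.2 is false → out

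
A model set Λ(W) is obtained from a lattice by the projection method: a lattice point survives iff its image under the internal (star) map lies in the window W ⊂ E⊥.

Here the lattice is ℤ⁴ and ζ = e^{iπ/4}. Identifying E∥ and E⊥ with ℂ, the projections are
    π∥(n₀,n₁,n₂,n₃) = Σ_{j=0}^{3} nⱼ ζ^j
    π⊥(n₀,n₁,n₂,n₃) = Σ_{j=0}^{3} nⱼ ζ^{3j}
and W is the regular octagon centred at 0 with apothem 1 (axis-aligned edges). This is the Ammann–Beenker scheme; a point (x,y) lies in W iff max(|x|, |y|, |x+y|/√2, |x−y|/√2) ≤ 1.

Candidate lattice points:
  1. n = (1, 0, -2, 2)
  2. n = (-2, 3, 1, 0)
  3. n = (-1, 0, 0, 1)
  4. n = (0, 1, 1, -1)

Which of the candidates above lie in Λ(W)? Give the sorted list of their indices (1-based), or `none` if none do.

3

π⊥(n) = n₀ + n₁ζ³ + n₂ζ⁶ + n₃ζ⁹ where ζ = e^{iπ/4}.
#1 (1, 0, -2, 2): internal (2.41421, 3.41421); octagon support 4.12132 vs apothem 1 → ∉ W
#2 (-2, 3, 1, 0): internal (-4.12132, 1.12132); octagon support 4.12132 vs apothem 1 → ∉ W
#3 (-1, 0, 0, 1): internal (-0.29289, 0.70711); octagon support 0.70711 vs apothem 1 → ∈ W
#4 (0, 1, 1, -1): internal (-1.41421, -1.00000); octagon support 1.70711 vs apothem 1 → ∉ W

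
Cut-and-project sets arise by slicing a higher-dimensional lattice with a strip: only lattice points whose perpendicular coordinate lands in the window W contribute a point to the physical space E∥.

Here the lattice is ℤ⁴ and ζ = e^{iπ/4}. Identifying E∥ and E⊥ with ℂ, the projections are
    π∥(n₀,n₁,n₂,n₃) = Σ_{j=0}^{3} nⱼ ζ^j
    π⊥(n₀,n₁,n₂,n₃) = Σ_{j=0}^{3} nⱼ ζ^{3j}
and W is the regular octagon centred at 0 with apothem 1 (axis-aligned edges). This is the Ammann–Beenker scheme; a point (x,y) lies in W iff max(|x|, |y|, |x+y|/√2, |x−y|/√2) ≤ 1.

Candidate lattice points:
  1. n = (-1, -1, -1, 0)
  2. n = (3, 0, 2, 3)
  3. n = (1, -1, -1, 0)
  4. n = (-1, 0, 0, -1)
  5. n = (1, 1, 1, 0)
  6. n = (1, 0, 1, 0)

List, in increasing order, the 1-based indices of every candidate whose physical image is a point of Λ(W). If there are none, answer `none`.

1, 5

π⊥(n) = n₀ + n₁ζ³ + n₂ζ⁶ + n₃ζ⁹ where ζ = e^{iπ/4}.
candidate 1: n = (-1, -1, -1, 0) → π⊥ ≈ (-0.2929, +0.2929); max(|x|,|y|,|x±y|/√2) = 0.4142 ≤ 1 ⇒ ∈ W
candidate 2: n = (3, 0, 2, 3) → π⊥ ≈ (+5.1213, +0.1213); max(|x|,|y|,|x±y|/√2) = 5.1213 > 1 ⇒ ∉ W
candidate 3: n = (1, -1, -1, 0) → π⊥ ≈ (+1.7071, +0.2929); max(|x|,|y|,|x±y|/√2) = 1.7071 > 1 ⇒ ∉ W
candidate 4: n = (-1, 0, 0, -1) → π⊥ ≈ (-1.7071, -0.7071); max(|x|,|y|,|x±y|/√2) = 1.7071 > 1 ⇒ ∉ W
candidate 5: n = (1, 1, 1, 0) → π⊥ ≈ (+0.2929, -0.2929); max(|x|,|y|,|x±y|/√2) = 0.4142 ≤ 1 ⇒ ∈ W
candidate 6: n = (1, 0, 1, 0) → π⊥ ≈ (+1.0000, -1.0000); max(|x|,|y|,|x±y|/√2) = 1.4142 > 1 ⇒ ∉ W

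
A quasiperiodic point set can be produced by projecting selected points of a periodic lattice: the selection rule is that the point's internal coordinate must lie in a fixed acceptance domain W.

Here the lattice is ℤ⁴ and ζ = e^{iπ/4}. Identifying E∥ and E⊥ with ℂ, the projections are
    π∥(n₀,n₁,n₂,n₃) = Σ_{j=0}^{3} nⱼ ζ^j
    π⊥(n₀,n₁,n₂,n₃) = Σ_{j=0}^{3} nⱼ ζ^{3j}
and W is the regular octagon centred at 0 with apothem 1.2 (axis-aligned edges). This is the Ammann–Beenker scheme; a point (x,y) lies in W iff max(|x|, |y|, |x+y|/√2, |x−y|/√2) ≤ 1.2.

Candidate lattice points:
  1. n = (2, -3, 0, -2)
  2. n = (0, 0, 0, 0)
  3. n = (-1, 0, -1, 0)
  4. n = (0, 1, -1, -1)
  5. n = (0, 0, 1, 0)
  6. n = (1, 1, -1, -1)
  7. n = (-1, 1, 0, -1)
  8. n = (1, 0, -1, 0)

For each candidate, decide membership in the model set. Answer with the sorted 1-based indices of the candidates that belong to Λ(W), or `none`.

2, 5, 6

Internal map: ζ^{3j} for j=0..3 gives (1,0), (−√2/2,√2/2), (0,−1), (√2/2,√2/2).
#1 (2, -3, 0, -2): internal (2.7071, -3.5355); octagon support 4.4142 vs apothem 1.2 → ∉ W
#2 (0, 0, 0, 0): internal (0.0000, 0.0000); octagon support 0.0000 vs apothem 1.2 → ∈ W
#3 (-1, 0, -1, 0): internal (-1.0000, 1.0000); octagon support 1.4142 vs apothem 1.2 → ∉ W
#4 (0, 1, -1, -1): internal (-1.4142, 1.0000); octagon support 1.7071 vs apothem 1.2 → ∉ W
#5 (0, 0, 1, 0): internal (0.0000, -1.0000); octagon support 1.0000 vs apothem 1.2 → ∈ W
#6 (1, 1, -1, -1): internal (-0.4142, 1.0000); octagon support 1.0000 vs apothem 1.2 → ∈ W
#7 (-1, 1, 0, -1): internal (-2.4142, 0.0000); octagon support 2.4142 vs apothem 1.2 → ∉ W
#8 (1, 0, -1, 0): internal (1.0000, 1.0000); octagon support 1.4142 vs apothem 1.2 → ∉ W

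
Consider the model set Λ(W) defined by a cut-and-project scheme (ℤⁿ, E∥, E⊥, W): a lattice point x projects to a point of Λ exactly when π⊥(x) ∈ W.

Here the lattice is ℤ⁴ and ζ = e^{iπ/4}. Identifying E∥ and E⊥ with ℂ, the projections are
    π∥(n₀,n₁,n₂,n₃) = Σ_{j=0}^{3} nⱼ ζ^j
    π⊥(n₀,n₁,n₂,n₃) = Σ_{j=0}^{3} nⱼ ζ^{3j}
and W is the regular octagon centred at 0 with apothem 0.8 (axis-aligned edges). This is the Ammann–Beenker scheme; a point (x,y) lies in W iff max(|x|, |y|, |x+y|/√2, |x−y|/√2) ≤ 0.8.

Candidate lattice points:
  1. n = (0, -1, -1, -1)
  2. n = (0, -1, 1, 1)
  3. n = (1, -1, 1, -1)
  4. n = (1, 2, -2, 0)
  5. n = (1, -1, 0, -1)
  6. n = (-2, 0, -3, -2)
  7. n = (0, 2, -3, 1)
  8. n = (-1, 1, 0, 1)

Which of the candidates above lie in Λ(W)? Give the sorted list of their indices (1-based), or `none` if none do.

π⊥(n) = n₀ + n₁ζ³ + n₂ζ⁶ + n₃ζ⁹ where ζ = e^{iπ/4}.
#1 (0, -1, -1, -1): internal (0.0000, -0.4142); octagon support 0.4142 vs apothem 0.8 → ∈ W
#2 (0, -1, 1, 1): internal (1.4142, -1.0000); octagon support 1.7071 vs apothem 0.8 → ∉ W
#3 (1, -1, 1, -1): internal (1.0000, -2.4142); octagon support 2.4142 vs apothem 0.8 → ∉ W
#4 (1, 2, -2, 0): internal (-0.4142, 3.4142); octagon support 3.4142 vs apothem 0.8 → ∉ W
#5 (1, -1, 0, -1): internal (1.0000, -1.4142); octagon support 1.7071 vs apothem 0.8 → ∉ W
#6 (-2, 0, -3, -2): internal (-3.4142, 1.5858); octagon support 3.5355 vs apothem 0.8 → ∉ W
#7 (0, 2, -3, 1): internal (-0.7071, 5.1213); octagon support 5.1213 vs apothem 0.8 → ∉ W
#8 (-1, 1, 0, 1): internal (-1.0000, 1.4142); octagon support 1.7071 vs apothem 0.8 → ∉ W

1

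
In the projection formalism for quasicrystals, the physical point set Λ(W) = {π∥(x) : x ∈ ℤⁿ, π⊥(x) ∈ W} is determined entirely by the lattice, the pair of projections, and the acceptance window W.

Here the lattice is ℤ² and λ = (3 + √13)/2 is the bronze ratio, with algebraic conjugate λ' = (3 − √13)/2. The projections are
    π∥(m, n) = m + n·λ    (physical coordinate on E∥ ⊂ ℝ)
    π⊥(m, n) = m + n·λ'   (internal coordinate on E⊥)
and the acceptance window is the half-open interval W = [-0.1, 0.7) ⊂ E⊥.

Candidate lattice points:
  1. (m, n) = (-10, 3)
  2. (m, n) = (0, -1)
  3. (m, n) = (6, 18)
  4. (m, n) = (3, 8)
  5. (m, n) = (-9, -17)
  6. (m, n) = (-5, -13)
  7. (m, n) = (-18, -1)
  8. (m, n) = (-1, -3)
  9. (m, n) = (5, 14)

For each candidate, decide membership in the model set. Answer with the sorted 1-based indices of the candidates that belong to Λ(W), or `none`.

Compute λ' = (3−√13)/2 = -0.302776, so π⊥(m,n) = m -0.302776·n.
[1] lift (-10,3): star map gives -10.908327; window check -0.1 ≤ -10.908327 < 0.7 is false → out
[2] lift (0,-1): star map gives 0.302776; window check -0.1 ≤ 0.302776 < 0.7 is true → IN Λ
[3] lift (6,18): star map gives 0.550039; window check -0.1 ≤ 0.550039 < 0.7 is true → IN Λ
[4] lift (3,8): star map gives 0.577795; window check -0.1 ≤ 0.577795 < 0.7 is true → IN Λ
[5] lift (-9,-17): star map gives -3.852814; window check -0.1 ≤ -3.852814 < 0.7 is false → out
[6] lift (-5,-13): star map gives -1.063917; window check -0.1 ≤ -1.063917 < 0.7 is false → out
[7] lift (-18,-1): star map gives -17.697224; window check -0.1 ≤ -17.697224 < 0.7 is false → out
[8] lift (-1,-3): star map gives -0.091673; window check -0.1 ≤ -0.091673 < 0.7 is true → IN Λ
[9] lift (5,14): star map gives 0.761141; window check -0.1 ≤ 0.761141 < 0.7 is false → out

2, 3, 4, 8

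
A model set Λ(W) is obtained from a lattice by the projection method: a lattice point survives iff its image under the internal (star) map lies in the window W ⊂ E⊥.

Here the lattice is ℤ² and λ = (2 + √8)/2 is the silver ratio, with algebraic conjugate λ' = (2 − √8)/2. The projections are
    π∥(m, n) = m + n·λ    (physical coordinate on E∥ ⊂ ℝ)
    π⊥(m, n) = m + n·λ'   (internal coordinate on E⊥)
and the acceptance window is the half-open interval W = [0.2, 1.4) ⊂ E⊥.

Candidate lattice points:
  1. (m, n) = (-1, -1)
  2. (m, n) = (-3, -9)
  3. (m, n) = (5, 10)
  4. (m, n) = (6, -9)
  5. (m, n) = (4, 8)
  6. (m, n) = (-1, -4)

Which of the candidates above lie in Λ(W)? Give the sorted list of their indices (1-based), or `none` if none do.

2, 3, 5, 6

Numerically λ ≈ 2.41421 and λ' = −1/λ ≈ -0.41421.
#1 (-1,-1): internal coord -1 + (-1)·λ' = -0.58579; -0.58579 ∉ [0.2, 1.4) → out
#2 (-3,-9): internal coord -3 + (-9)·λ' = +0.72792; +0.72792 ∈ [0.2, 1.4) → IN Λ
#3 (5,10): internal coord 5 + (10)·λ' = +0.85786; +0.85786 ∈ [0.2, 1.4) → IN Λ
#4 (6,-9): internal coord 6 + (-9)·λ' = +9.72792; +9.72792 ∉ [0.2, 1.4) → out
#5 (4,8): internal coord 4 + (8)·λ' = +0.68629; +0.68629 ∈ [0.2, 1.4) → IN Λ
#6 (-1,-4): internal coord -1 + (-4)·λ' = +0.65685; +0.65685 ∈ [0.2, 1.4) → IN Λ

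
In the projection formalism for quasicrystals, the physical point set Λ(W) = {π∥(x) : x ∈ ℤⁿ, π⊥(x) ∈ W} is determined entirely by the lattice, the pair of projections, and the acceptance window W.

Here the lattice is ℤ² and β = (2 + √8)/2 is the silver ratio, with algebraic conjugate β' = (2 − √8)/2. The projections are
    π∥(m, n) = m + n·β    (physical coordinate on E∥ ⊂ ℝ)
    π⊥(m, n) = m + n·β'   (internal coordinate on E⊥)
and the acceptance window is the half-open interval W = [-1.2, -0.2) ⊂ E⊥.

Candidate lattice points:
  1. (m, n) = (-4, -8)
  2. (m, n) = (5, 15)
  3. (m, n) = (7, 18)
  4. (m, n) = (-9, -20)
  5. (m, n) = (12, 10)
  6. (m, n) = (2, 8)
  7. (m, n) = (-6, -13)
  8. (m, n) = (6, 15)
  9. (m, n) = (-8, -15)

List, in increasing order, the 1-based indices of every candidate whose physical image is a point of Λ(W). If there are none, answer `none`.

1, 3, 4, 7, 8

Numerically β ≈ 2.41421 and β' = −1/β ≈ -0.41421.
[1] lift (-4,-8): star map gives -0.68629; window check -1.2 ≤ -0.68629 < -0.2 is true → IN Λ
[2] lift (5,15): star map gives -1.21320; window check -1.2 ≤ -1.21320 < -0.2 is false → out
[3] lift (7,18): star map gives -0.45584; window check -1.2 ≤ -0.45584 < -0.2 is true → IN Λ
[4] lift (-9,-20): star map gives -0.71573; window check -1.2 ≤ -0.71573 < -0.2 is true → IN Λ
[5] lift (12,10): star map gives 7.85786; window check -1.2 ≤ 7.85786 < -0.2 is false → out
[6] lift (2,8): star map gives -1.31371; window check -1.2 ≤ -1.31371 < -0.2 is false → out
[7] lift (-6,-13): star map gives -0.61522; window check -1.2 ≤ -0.61522 < -0.2 is true → IN Λ
[8] lift (6,15): star map gives -0.21320; window check -1.2 ≤ -0.21320 < -0.2 is true → IN Λ
[9] lift (-8,-15): star map gives -1.78680; window check -1.2 ≤ -1.78680 < -0.2 is false → out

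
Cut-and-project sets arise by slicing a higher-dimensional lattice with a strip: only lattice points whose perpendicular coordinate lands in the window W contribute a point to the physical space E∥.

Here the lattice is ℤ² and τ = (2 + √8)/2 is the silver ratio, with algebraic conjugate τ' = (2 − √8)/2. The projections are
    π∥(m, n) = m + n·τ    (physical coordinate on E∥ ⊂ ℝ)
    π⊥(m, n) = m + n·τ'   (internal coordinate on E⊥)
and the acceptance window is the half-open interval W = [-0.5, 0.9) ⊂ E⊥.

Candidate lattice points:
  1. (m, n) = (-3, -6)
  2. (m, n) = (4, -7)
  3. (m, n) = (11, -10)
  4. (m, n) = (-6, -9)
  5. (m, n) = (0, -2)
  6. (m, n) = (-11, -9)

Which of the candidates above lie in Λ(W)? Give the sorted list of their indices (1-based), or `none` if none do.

τ' = (2−√8)/2 ≈ -0.414214.
[1] lift (-3,-6): star map gives -0.514719; window check -0.5 ≤ -0.514719 < 0.9 is false → out
[2] lift (4,-7): star map gives 6.899495; window check -0.5 ≤ 6.899495 < 0.9 is false → out
[3] lift (11,-10): star map gives 15.142136; window check -0.5 ≤ 15.142136 < 0.9 is false → out
[4] lift (-6,-9): star map gives -2.272078; window check -0.5 ≤ -2.272078 < 0.9 is false → out
[5] lift (0,-2): star map gives 0.828427; window check -0.5 ≤ 0.828427 < 0.9 is true → IN Λ
[6] lift (-11,-9): star map gives -7.272078; window check -0.5 ≤ -7.272078 < 0.9 is false → out

5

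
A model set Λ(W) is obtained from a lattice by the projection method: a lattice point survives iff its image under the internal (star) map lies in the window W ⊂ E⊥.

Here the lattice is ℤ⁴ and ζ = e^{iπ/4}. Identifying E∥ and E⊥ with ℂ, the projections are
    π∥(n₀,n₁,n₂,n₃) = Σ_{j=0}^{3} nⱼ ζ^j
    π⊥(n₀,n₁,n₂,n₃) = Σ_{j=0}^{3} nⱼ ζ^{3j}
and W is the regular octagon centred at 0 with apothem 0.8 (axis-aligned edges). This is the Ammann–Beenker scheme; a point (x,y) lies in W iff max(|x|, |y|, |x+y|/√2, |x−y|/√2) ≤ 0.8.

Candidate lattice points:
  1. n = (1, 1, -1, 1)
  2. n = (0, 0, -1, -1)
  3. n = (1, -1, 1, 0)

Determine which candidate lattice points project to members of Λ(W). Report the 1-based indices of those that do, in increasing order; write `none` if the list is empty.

2

π⊥(n) = n₀ + n₁ζ³ + n₂ζ⁶ + n₃ζ⁹ where ζ = e^{iπ/4}.
candidate 1: n = (1, 1, -1, 1) → π⊥ ≈ (+1.0000, +2.4142); max(|x|,|y|,|x±y|/√2) = 2.4142 > 0.8 ⇒ ∉ W
candidate 2: n = (0, 0, -1, -1) → π⊥ ≈ (-0.7071, +0.2929); max(|x|,|y|,|x±y|/√2) = 0.7071 ≤ 0.8 ⇒ ∈ W
candidate 3: n = (1, -1, 1, 0) → π⊥ ≈ (+1.7071, -1.7071); max(|x|,|y|,|x±y|/√2) = 2.4142 > 0.8 ⇒ ∉ W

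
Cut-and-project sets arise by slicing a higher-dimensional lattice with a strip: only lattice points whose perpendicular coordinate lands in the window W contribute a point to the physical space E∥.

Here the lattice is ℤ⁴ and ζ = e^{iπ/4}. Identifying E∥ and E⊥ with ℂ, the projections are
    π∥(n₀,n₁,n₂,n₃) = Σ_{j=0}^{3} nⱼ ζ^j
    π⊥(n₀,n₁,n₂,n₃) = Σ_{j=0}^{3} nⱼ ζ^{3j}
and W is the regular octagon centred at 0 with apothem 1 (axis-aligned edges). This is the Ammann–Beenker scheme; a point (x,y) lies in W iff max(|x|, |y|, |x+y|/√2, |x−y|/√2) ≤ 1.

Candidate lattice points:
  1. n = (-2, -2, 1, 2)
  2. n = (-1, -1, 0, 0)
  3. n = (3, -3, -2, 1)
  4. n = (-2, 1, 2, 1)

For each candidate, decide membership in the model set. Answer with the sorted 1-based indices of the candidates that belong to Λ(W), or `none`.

2

With ζ = e^{iπ/4} the internal vectors are ζ^0,ζ^3,ζ^6,ζ^9.
candidate 1: n = (-2, -2, 1, 2) → π⊥ ≈ (+0.8284, -1.0000); max(|x|,|y|,|x±y|/√2) = 1.2929 > 1 ⇒ ∉ W
candidate 2: n = (-1, -1, 0, 0) → π⊥ ≈ (-0.2929, -0.7071); max(|x|,|y|,|x±y|/√2) = 0.7071 ≤ 1 ⇒ ∈ W
candidate 3: n = (3, -3, -2, 1) → π⊥ ≈ (+5.8284, +0.5858); max(|x|,|y|,|x±y|/√2) = 5.8284 > 1 ⇒ ∉ W
candidate 4: n = (-2, 1, 2, 1) → π⊥ ≈ (-2.0000, -0.5858); max(|x|,|y|,|x±y|/√2) = 2.0000 > 1 ⇒ ∉ W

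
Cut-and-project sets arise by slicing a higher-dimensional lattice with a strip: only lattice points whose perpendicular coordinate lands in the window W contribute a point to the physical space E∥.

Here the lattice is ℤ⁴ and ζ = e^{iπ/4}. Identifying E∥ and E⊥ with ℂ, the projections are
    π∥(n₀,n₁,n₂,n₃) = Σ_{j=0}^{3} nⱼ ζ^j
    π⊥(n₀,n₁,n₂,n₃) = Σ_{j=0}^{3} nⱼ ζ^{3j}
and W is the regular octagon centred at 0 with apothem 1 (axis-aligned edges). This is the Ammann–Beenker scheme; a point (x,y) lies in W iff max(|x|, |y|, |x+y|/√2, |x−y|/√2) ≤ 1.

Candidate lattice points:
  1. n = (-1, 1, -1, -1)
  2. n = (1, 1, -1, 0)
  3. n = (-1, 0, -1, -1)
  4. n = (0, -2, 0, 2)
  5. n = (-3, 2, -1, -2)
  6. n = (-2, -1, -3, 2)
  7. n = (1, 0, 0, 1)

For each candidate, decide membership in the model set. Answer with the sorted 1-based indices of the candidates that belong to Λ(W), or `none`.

none

Internal map: ζ^{3j} for j=0..3 gives (1,0), (−√2/2,√2/2), (0,−1), (√2/2,√2/2).
#1 (-1, 1, -1, -1): internal (-2.414214, 1.000000); octagon support 2.414214 vs apothem 1 → ∉ W
#2 (1, 1, -1, 0): internal (0.292893, 1.707107); octagon support 1.707107 vs apothem 1 → ∉ W
#3 (-1, 0, -1, -1): internal (-1.707107, 0.292893); octagon support 1.707107 vs apothem 1 → ∉ W
#4 (0, -2, 0, 2): internal (2.828427, 0.000000); octagon support 2.828427 vs apothem 1 → ∉ W
#5 (-3, 2, -1, -2): internal (-5.828427, 1.000000); octagon support 5.828427 vs apothem 1 → ∉ W
#6 (-2, -1, -3, 2): internal (0.121320, 3.707107); octagon support 3.707107 vs apothem 1 → ∉ W
#7 (1, 0, 0, 1): internal (1.707107, 0.707107); octagon support 1.707107 vs apothem 1 → ∉ W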